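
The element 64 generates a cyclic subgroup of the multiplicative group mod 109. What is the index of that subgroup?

18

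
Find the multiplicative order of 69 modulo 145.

28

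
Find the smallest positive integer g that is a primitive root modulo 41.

φ(41) = 41 − 1 = 40 = 2^3 · 5.
g is a primitive root iff g^(40/q) ≢ 1 (mod 41) for each prime q ∈ {2, 5}.
g = 2: 2^20 ≡ 1 — hits 1, so not a primitive root.
g = 3: 3^20 ≡ 40; 3^8 ≡ 1 — hits 1, so not a primitive root.
g = 4: 4^20 ≡ 1 — hits 1, so not a primitive root.
g = 5: 5^20 ≡ 1 — hits 1, so not a primitive root.
g = 6: 6^20 ≡ 40; 6^8 ≡ 10 — none is 1, so 6 is a primitive root.
Hence the least primitive root of 41 is 6.

6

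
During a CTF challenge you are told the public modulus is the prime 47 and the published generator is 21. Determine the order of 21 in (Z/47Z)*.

ord(21) | φ(47) = 47 − 1 = 46 = 2 · 23.
Divisors of 46: 1, 2, 23, 46.
Check 21^d mod 47 for each divisor in increasing order:
21^1 ≡ 21 (mod 47)
21^2 ≡ 18 (mod 47)
21^23 ≡ 1 (mod 47) ✓
The smallest such exponent is 23, so the order of 21 is 23.

23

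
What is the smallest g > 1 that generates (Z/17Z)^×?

3

φ(17) = 17 − 1 = 16 = 2^4.
g is a primitive root iff g^(16/q) ≢ 1 (mod 17) for each prime q ∈ {2}.
g = 2: 2^8 ≡ 1 — hits 1, so not a primitive root.
g = 3: 3^8 ≡ 16 — none is 1, so 3 is a primitive root.
Hence the least primitive root of 17 is 3.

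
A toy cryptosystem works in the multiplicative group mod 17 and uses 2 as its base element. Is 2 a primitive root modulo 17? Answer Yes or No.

φ(17) = 17 − 1 = 16 = 2^4.
It suffices to check that the order of 2 is not a proper divisor of 16: compute 2^(16/q) for q ∈ {2}.
2^8 ≡ 1 (mod 17)  [q = 2: ≡ 1 ✗]
The check at q = 2 fails, so 2 generates a proper subgroup.

No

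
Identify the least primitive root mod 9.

2

φ(9) = φ(3^2) = 3·(3−1) = 6 = 2 · 3.
g is a primitive root iff g^(6/q) ≢ 1 (mod 9) for each prime q ∈ {2, 3}.
g = 2: 2^3 ≡ 8; 2^2 ≡ 4 — none is 1, so 2 is a primitive root.
So 2 is the smallest generator of (Z/9Z)^×.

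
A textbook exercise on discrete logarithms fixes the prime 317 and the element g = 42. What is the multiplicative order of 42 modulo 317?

79

ord(42) | φ(317) = 317 − 1 = 316 = 2^2 · 79.
Divisors of 316: 1, 2, 4, 79, 158, 316.
Compute 42^d (mod 317) for the divisors d until we hit 1:
42^1 ≡ 42 (mod 317)
42^2 ≡ 179 (mod 317)
42^4 ≡ 24 (mod 317)
42^79 ≡ 1 (mod 317) ✓
The smallest such exponent is 79, so the order of 42 is 79.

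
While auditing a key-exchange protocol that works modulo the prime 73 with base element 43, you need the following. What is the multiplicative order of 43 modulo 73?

24

Since 43 ∈ (Z/73Z)^×, its order divides φ(73) = 73 − 1 = 72 = 2^3 · 3^2.
Divisors of 72: 1, 2, 3, 4, 6, 8, 9, 12, 18, 24, 36, 72.
Compute 43^d (mod 73) for the divisors d until we hit 1:
43^1 ≡ 43
43^2 ≡ 24
43^3 ≡ 10
43^4 ≡ 65
43^6 ≡ 27
43^8 ≡ 64
43^9 ≡ 51
43^12 ≡ 72
43^18 ≡ 46
43^24 ≡ 1
Hence ord(43) = 24.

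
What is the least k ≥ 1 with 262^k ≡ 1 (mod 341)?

15

Since 262 ∈ (Z/341Z)^×, its order divides φ(341) = φ(11·31) = (11−1)·(31−1) = 10·30 = 300 = 2^2 · 3 · 5^2.
Divisors of 300: 1, 2, 3, 4, 5, 6, 10, 12, 15, 20, 25, 30, 50, 60, 75, 100, 150, 300.
Check 262^d mod 341 for each divisor in increasing order:
262^1 ≡ 262
262^2 ≡ 103
262^3 ≡ 47
262^4 ≡ 38
262^5 ≡ 67
262^6 ≡ 163
262^10 ≡ 56
262^12 ≡ 312
262^15 ≡ 1
Hence ord(262) = 15.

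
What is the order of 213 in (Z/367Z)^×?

183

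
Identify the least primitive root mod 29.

2

φ(29) = 29 − 1 = 28 = 2^2 · 7.
g is a primitive root iff g^(28/q) ≢ 1 (mod 29) for each prime q ∈ {2, 7}.
g = 2: 2^14 ≡ 28; 2^4 ≡ 16 — none is 1, so 2 is a primitive root.
The smallest primitive root modulo 29 is 2.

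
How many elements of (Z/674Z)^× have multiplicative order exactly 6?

φ(674) = φ(2)·φ(337) = 1·336 = 336 = 2^4 · 3 · 7.
In a cyclic group of order 336, there are φ(d) elements of order d for each divisor d of 336, and zero for non-divisors.
6 = 2 · 3 divides 336, and φ(6) = 2.

2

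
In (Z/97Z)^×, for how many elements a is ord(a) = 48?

φ(97) = 97 − 1 = 96 = 2^5 · 3.
Since (Z/97Z)^× is cyclic of order 96, the number of elements of order d is φ(d) when d | 96 and 0 otherwise.
48 = 2^4 · 3 divides 96, and φ(48) = 16.

16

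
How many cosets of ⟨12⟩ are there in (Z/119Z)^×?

2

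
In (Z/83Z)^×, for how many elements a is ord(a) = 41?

φ(83) = 83 − 1 = 82 = 2 · 41.
(Z/83Z)^× is cyclic (|G| = 82); a cyclic group of order m has exactly φ(d) elements of each order d | m, and none otherwise.
41 | 82, and φ(41) = 41 − 1 = 40.

40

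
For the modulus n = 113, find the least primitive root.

3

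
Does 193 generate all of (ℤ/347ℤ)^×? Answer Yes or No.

Yes

φ(347) = 347 − 1 = 346 = 2 · 173.
Test 193^(346/q) mod 347 for each prime factor q of 346:
193^173 ≡ 346 (mod 347)  [q = 2: ≢ 1 ✓]
193^2 ≡ 120 (mod 347)  [q = 173: ≢ 1 ✓]
Every test exponent gives a nontrivial residue, hence 193 generates the full group.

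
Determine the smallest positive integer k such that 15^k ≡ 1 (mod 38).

18

By Lagrange's theorem, ord_38(15) divides φ(38) = φ(2)·φ(19) = 1·18 = 18 = 2 · 3^2.
Divisors of 18: 1, 2, 3, 6, 9, 18.
Evaluate successive powers at the divisors of 18:
15^1 ≡ 15 (mod 38)
15^2 ≡ 35 (mod 38)
15^3 ≡ 31 (mod 38)
15^6 ≡ 11 (mod 38)
15^9 ≡ 37 (mod 38)
15^18 ≡ 1 (mod 38) ✓
Hence ord(15) = 18.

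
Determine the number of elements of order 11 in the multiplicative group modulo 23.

10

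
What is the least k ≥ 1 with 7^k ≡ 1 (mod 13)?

12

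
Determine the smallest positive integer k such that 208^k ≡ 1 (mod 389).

97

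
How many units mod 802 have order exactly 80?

φ(802) = φ(2)·φ(401) = 1·400 = 400 = 2^4 · 5^2.
In a cyclic group of order 400, there are φ(d) elements of order d for each divisor d of 400, and zero for non-divisors.
80 = 2^4 · 5 divides 400, and φ(80) = 32.

32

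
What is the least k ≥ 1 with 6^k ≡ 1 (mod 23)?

11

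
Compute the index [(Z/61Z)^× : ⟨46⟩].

2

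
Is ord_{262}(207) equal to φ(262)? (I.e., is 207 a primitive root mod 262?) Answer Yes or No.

Yes

φ(262) = φ(2)·φ(131) = 1·130 = 130 = 2 · 5 · 13.
Test 207^(130/q) mod 262 for each prime factor q of 130:
207^65 ≡ 261 (mod 262)  [q = 2: ≢ 1 ✓]
207^26 ≡ 189 (mod 262)  [q = 5: ≢ 1 ✓]
207^10 ≡ 63 (mod 262)  [q = 13: ≢ 1 ✓]
Every test exponent gives a nontrivial residue, hence 207 generates the full group.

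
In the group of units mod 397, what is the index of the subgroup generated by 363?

66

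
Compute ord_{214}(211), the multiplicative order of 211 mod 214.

106

By Lagrange's theorem, ord_214(211) divides φ(214) = φ(2)·φ(107) = 1·106 = 106 = 2 · 53.
Divisors of 106: 1, 2, 53, 106.
Compute 211^d (mod 214) for the divisors d until we hit 1:
211^1 ≡ 211
211^2 ≡ 9
211^53 ≡ 213
211^106 ≡ 1
Therefore the multiplicative order of 211 modulo 214 is 106.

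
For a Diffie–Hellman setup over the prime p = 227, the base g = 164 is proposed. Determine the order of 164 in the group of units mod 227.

226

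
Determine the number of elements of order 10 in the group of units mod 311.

φ(311) = 311 − 1 = 310 = 2 · 5 · 31.
In a cyclic group of order 310, there are φ(d) elements of order d for each divisor d of 310, and zero for non-divisors.
10 = 2 · 5 divides 310, and φ(10) = 4.

4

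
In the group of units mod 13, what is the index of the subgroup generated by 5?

The order of 5 must divide φ(13) = 13 − 1 = 12 = 2^2 · 3.
Divisors of 12: 1, 2, 3, 4, 6, 12.
Compute 5^d (mod 13) for the divisors d until we hit 1:
5^1 ≡ 5 (mod 13)
5^2 ≡ 12 (mod 13)
5^3 ≡ 8 (mod 13)
5^4 ≡ 1 (mod 13) ✓
The order of 5 is 4, so the subgroup it generates has 4 elements.
[(Z/13Z)^× : ⟨5⟩] = 12/4 = 3.

3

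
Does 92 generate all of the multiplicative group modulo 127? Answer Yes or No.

Yes

φ(127) = 127 − 1 = 126 = 2 · 3^2 · 7.
92 is a primitive root mod 127 iff 92^(φ(127)/q) ≢ 1 for every prime q | φ(127), i.e. q ∈ {2, 3, 7}.
92^63 ≡ 126 (mod 127)  [q = 2: ≢ 1 ✓]
92^42 ≡ 107 (mod 127)  [q = 3: ≢ 1 ✓]
92^18 ≡ 32 (mod 127)  [q = 7: ≢ 1 ✓]
All checks pass, so 92 has order 126 and is a primitive root modulo 127.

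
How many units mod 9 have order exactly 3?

2

φ(9) = φ(3^2) = 3·(3−1) = 6 = 2 · 3.
In a cyclic group of order 6, there are φ(d) elements of order d for each divisor d of 6, and zero for non-divisors.
3 | 6, and φ(3) = 3 − 1 = 2.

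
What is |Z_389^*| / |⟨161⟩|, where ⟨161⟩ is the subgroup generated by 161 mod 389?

1

The order of 161 must divide φ(389) = 389 − 1 = 388 = 2^2 · 97.
Divisors of 388: 1, 2, 4, 97, 194, 388.
Compute 161^d (mod 389) for the divisors d until we hit 1:
161^1 ≡ 161 (mod 389)
161^2 ≡ 247 (mod 389)
161^4 ≡ 325 (mod 389)
161^97 ≡ 115 (mod 389)
161^194 ≡ 388 (mod 389)
161^388 ≡ 1 (mod 389) ✓
The order of 161 is 388, so the subgroup it generates has 388 elements.
The index is φ(389) / ord(161) = 388 / 388 = 1.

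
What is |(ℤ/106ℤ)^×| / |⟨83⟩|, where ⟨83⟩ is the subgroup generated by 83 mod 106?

Since 83 ∈ (Z/106Z)^×, its order divides φ(106) = φ(2)·φ(53) = 1·52 = 52 = 2^2 · 13.
Divisors of 52: 1, 2, 4, 13, 26, 52.
Compute 83^d (mod 106) for the divisors d until we hit 1:
83^1 ≡ 83 (mod 106)
83^2 ≡ 105 (mod 106)
83^4 ≡ 1 (mod 106) ✓
So ord_106(83) = 4, hence |⟨83⟩| = 4.
Index = |(Z/106Z)^×| / |⟨83⟩| = 52 / 4 = 13.

13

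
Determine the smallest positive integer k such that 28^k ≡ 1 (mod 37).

The order of 28 must divide φ(37) = 37 − 1 = 36 = 2^2 · 3^2.
Divisors of 36: 1, 2, 3, 4, 6, 9, 12, 18, 36.
Compute 28^d (mod 37) for the divisors d until we hit 1:
28^1 ≡ 28 (mod 37)
28^2 ≡ 7 (mod 37)
28^3 ≡ 11 (mod 37)
28^4 ≡ 12 (mod 37)
28^6 ≡ 10 (mod 37)
28^9 ≡ 36 (mod 37)
28^12 ≡ 26 (mod 37)
28^18 ≡ 1 (mod 37) ✓
The smallest such exponent is 18, so the order of 28 is 18.

18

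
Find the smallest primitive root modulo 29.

φ(29) = 29 − 1 = 28 = 2^2 · 7.
g is a primitive root iff g^(28/q) ≢ 1 (mod 29) for each prime q ∈ {2, 7}.
g = 2: 2^14 ≡ 28; 2^4 ≡ 16 — none is 1, so 2 is a primitive root.
So 2 is the smallest generator of (Z/29Z)^×.

2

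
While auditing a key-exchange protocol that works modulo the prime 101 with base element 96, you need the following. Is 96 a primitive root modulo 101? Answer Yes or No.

φ(101) = 101 − 1 = 100 = 2^2 · 5^2.
Test 96^(100/q) mod 101 for each prime factor q of 100:
96^50 ≡ 1 (mod 101)  [q = 2: ≡ 1 ✗]
96^20 ≡ 84 (mod 101)  [q = 5: ≢ 1 ✓]
The check at q = 2 fails, so 96 generates a proper subgroup.

No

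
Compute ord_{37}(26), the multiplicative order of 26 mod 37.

3

By Lagrange's theorem, ord_37(26) divides φ(37) = 37 − 1 = 36 = 2^2 · 3^2.
Divisors of 36: 1, 2, 3, 4, 6, 9, 12, 18, 36.
Compute 26^d (mod 37) for the divisors d until we hit 1:
26^1 ≡ 26 (mod 37)
26^2 ≡ 10 (mod 37)
26^3 ≡ 1 (mod 37) ✓
So ord_37(26) = 3.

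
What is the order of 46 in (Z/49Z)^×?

21

The order of 46 must divide φ(49) = φ(7^2) = 7·(7−1) = 42 = 2 · 3 · 7.
Divisors of 42: 1, 2, 3, 6, 7, 14, 21, 42.
Evaluate successive powers at the divisors of 42:
46^1 ≡ 46 (mod 49)
46^2 ≡ 9 (mod 49)
46^3 ≡ 22 (mod 49)
46^6 ≡ 43 (mod 49)
46^7 ≡ 18 (mod 49)
46^14 ≡ 30 (mod 49)
46^21 ≡ 1 (mod 49) ✓
Hence ord(46) = 21.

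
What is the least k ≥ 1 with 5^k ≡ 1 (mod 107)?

Since 5 ∈ (Z/107Z)^×, its order divides φ(107) = 107 − 1 = 106 = 2 · 53.
Divisors of 106: 1, 2, 53, 106.
Compute 5^d (mod 107) for the divisors d until we hit 1:
5^1 ≡ 5
5^2 ≡ 25
5^53 ≡ 106
5^106 ≡ 1
Therefore the multiplicative order of 5 modulo 107 is 106.

106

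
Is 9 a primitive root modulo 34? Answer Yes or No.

φ(34) = φ(2)·φ(17) = 1·16 = 16 = 2^4.
An element g generates (Z/34Z)^× iff g^(16/q) ≢ 1 (mod 34) for each prime q ∈ {2}.
9^8 ≡ 1 (mod 34)  [q = 2: ≡ 1 ✗]
The check at q = 2 fails, so 9 generates a proper subgroup.

No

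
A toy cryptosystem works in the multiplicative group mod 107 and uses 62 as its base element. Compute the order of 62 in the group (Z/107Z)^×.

53

ord(62) | φ(107) = 107 − 1 = 106 = 2 · 53.
Divisors of 106: 1, 2, 53, 106.
Test each divisor d:
62^1 ≡ 62 (mod 107)
62^2 ≡ 99 (mod 107)
62^53 ≡ 1 (mod 107) ✓
Hence ord(62) = 53.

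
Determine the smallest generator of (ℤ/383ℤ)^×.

5

φ(383) = 383 − 1 = 382 = 2 · 191.
Test candidates g = 2, 3, … against the prime factors q ∈ {2, 191} of φ(383): g is a generator iff g^(382/q) ≢ 1 for every such q.
g = 2: 2^191 ≡ 1 — hits 1, so not a primitive root.
g = 3: 3^191 ≡ 1 — hits 1, so not a primitive root.
g = 4: 4^191 ≡ 1 — hits 1, so not a primitive root.
g = 5: 5^191 ≡ 382; 5^2 ≡ 25 — none is 1, so 5 is a primitive root.
The smallest primitive root modulo 383 is 5.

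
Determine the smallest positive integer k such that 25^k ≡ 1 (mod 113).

56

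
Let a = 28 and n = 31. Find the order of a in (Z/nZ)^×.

15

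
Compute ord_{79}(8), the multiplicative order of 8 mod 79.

By Lagrange's theorem, ord_79(8) divides φ(79) = 79 − 1 = 78 = 2 · 3 · 13.
Divisors of 78: 1, 2, 3, 6, 13, 26, 39, 78.
Test each divisor d:
8^1 ≡ 8
8^2 ≡ 64
8^3 ≡ 38
8^6 ≡ 22
8^13 ≡ 1
The smallest such exponent is 13, so the order of 8 is 13.

13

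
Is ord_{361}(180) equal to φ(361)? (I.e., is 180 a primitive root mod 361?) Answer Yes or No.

No

φ(361) = φ(19^2) = 19·(19−1) = 342 = 2 · 3^2 · 19.
An element g generates (Z/361Z)^× iff g^(342/q) ≢ 1 (mod 361) for each prime q ∈ {2, 3, 19}.
180^171 ≡ 1 (mod 361)  [q = 2: ≡ 1 ✗]
180^114 ≡ 68 (mod 361)  [q = 3: ≢ 1 ✓]
180^18 ≡ 305 (mod 361)  [q = 19: ≢ 1 ✓]
The check at q = 2 fails, so 180 generates a proper subgroup.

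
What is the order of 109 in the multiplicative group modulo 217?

By Lagrange's theorem, ord_217(109) divides φ(217) = φ(7·31) = (7−1)·(31−1) = 6·30 = 180 = 2^2 · 3^2 · 5.
Divisors of 180: 1, 2, 3, 4, 5, 6, 9, 10, 12, 15, 18, 20, 30, 36, 45, 60, 90, 180.
Check 109^d mod 217 for each divisor in increasing order:
109^1 ≡ 109
109^2 ≡ 163
109^3 ≡ 190
109^4 ≡ 95
109^5 ≡ 156
109^6 ≡ 78
109^9 ≡ 64
109^10 ≡ 32
109^12 ≡ 8
109^15 ≡ 1
The smallest such exponent is 15, so the order of 109 is 15.

15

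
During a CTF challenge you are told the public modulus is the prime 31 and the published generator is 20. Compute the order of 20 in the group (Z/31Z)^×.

15

ord(20) | φ(31) = 31 − 1 = 30 = 2 · 3 · 5.
Divisors of 30: 1, 2, 3, 5, 6, 10, 15, 30.
Compute 20^d (mod 31) for the divisors d until we hit 1:
20^1 ≡ 20
20^2 ≡ 28
20^3 ≡ 2
20^5 ≡ 25
20^6 ≡ 4
20^10 ≡ 5
20^15 ≡ 1
So ord_31(20) = 15.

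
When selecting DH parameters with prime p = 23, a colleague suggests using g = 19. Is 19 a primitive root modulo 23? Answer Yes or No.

φ(23) = 23 − 1 = 22 = 2 · 11.
Test 19^(22/q) mod 23 for each prime factor q of 22:
19^11 ≡ 22 (mod 23)  [q = 2: ≢ 1 ✓]
19^2 ≡ 16 (mod 23)  [q = 11: ≢ 1 ✓]
All checks pass, so 19 has order 22 and is a primitive root modulo 23.

Yes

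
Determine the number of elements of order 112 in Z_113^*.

48

φ(113) = 113 − 1 = 112 = 2^4 · 7.
(Z/113Z)^× is cyclic (|G| = 112); a cyclic group of order m has exactly φ(d) elements of each order d | m, and none otherwise.
112 = 2^4 · 7 divides 112, and φ(112) = 48.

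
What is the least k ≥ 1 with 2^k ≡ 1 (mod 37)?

By Lagrange's theorem, ord_37(2) divides φ(37) = 37 − 1 = 36 = 2^2 · 3^2.
Divisors of 36: 1, 2, 3, 4, 6, 9, 12, 18, 36.
Compute 2^d (mod 37) for the divisors d until we hit 1:
2^1 ≡ 2
2^2 ≡ 4
2^3 ≡ 8
2^4 ≡ 16
2^6 ≡ 27
2^9 ≡ 31
2^12 ≡ 26
2^18 ≡ 36
2^36 ≡ 1
Hence ord(2) = 36.

36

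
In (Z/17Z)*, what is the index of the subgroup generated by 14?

1

By Lagrange's theorem, ord_17(14) divides φ(17) = 17 − 1 = 16 = 2^4.
Divisors of 16: 1, 2, 4, 8, 16.
Check 14^d mod 17 for each divisor in increasing order:
14^1 ≡ 14 (mod 17)
14^2 ≡ 9 (mod 17)
14^4 ≡ 13 (mod 17)
14^8 ≡ 16 (mod 17)
14^16 ≡ 1 (mod 17) ✓
Thus |⟨14⟩| = ord(14) = 16.
Index = |(Z/17Z)^×| / |⟨14⟩| = 16 / 16 = 1.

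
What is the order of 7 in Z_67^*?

66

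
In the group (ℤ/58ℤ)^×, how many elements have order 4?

φ(58) = φ(2)·φ(29) = 1·28 = 28 = 2^2 · 7.
In a cyclic group of order 28, there are φ(d) elements of order d for each divisor d of 28, and zero for non-divisors.
4 = 2^2 divides 28, and φ(4) = 2.

2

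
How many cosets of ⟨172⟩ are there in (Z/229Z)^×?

The order of 172 must divide φ(229) = 229 − 1 = 228 = 2^2 · 3 · 19.
Divisors of 228: 1, 2, 3, 4, 6, 12, 19, 38, 57, 76, 114, 228.
Compute 172^d (mod 229) for the divisors d until we hit 1:
172^1 ≡ 172
172^2 ≡ 43
172^3 ≡ 68
172^4 ≡ 17
172^6 ≡ 44
172^12 ≡ 104
172^19 ≡ 228
172^38 ≡ 1
Thus |⟨172⟩| = ord(172) = 38.
The index is φ(229) / ord(172) = 228 / 38 = 6.

6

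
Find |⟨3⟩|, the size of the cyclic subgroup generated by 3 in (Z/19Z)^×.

ord(3) | φ(19) = 19 − 1 = 18 = 2 · 3^2.
Divisors of 18: 1, 2, 3, 6, 9, 18.
Test each divisor d:
3^1 ≡ 3
3^2 ≡ 9
3^3 ≡ 8
3^6 ≡ 7
3^9 ≡ 18
3^18 ≡ 1
Therefore the multiplicative order of 3 modulo 19 is 18.

18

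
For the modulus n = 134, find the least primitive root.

7

φ(134) = φ(2)·φ(67) = 1·66 = 66 = 2 · 3 · 11.
g is a primitive root iff g^(66/q) ≢ 1 (mod 134) for each prime q ∈ {2, 3, 11}.
g = 2: gcd(2, 134) = 2 > 1, not a unit — skip.
g = 3: 3^33 ≡ 133; 3^22 ≡ 1 — hits 1, so not a primitive root.
g = 4: gcd(4, 134) = 2 > 1, not a unit — skip.
g = 5: 5^33 ≡ 133; 5^22 ≡ 1 — hits 1, so not a primitive root.
g = 6: gcd(6, 134) = 2 > 1, not a unit — skip.
g = 7: 7^33 ≡ 133; 7^22 ≡ 29; 7^6 ≡ 131 — none is 1, so 7 is a primitive root.
So 7 is the smallest generator of (Z/134Z)^×.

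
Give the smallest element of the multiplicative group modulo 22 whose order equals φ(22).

7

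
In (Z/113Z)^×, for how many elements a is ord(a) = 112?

φ(113) = 113 − 1 = 112 = 2^4 · 7.
(Z/113Z)^× is cyclic (|G| = 112); a cyclic group of order m has exactly φ(d) elements of each order d | m, and none otherwise.
112 = 2^4 · 7 divides 112, and φ(112) = 48.

48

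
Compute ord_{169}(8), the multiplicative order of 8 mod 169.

52

ord(8) | φ(169) = φ(13^2) = 13·(13−1) = 156 = 2^2 · 3 · 13.
Divisors of 156: 1, 2, 3, 4, 6, 12, 13, 26, 39, 52, 78, 156.
Test each divisor d:
8^1 ≡ 8 (mod 169)
8^2 ≡ 64 (mod 169)
8^3 ≡ 5 (mod 169)
8^4 ≡ 40 (mod 169)
8^6 ≡ 25 (mod 169)
8^12 ≡ 118 (mod 169)
8^13 ≡ 99 (mod 169)
8^26 ≡ 168 (mod 169)
8^39 ≡ 70 (mod 169)
8^52 ≡ 1 (mod 169) ✓
Hence ord(8) = 52.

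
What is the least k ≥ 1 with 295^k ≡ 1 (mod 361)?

342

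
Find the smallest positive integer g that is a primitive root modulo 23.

5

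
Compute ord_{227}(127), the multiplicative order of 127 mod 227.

The order of 127 must divide φ(227) = 227 − 1 = 226 = 2 · 113.
Divisors of 226: 1, 2, 113, 226.
Test each divisor d:
127^1 ≡ 127
127^2 ≡ 12
127^113 ≡ 226
127^226 ≡ 1
Hence ord(127) = 226.

226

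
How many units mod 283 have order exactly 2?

1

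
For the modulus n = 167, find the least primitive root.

5

φ(167) = 167 − 1 = 166 = 2 · 83.
g is a primitive root iff g^(166/q) ≢ 1 (mod 167) for each prime q ∈ {2, 83}.
g = 2: 2^83 ≡ 1 — hits 1, so not a primitive root.
g = 3: 3^83 ≡ 1 — hits 1, so not a primitive root.
g = 4: 4^83 ≡ 1 — hits 1, so not a primitive root.
g = 5: 5^83 ≡ 166; 5^2 ≡ 25 — none is 1, so 5 is a primitive root.
So 5 is the smallest generator of (Z/167Z)^×.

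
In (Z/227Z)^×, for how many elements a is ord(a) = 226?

112

φ(227) = 227 − 1 = 226 = 2 · 113.
Since (Z/227Z)^× is cyclic of order 226, the number of elements of order d is φ(d) when d | 226 and 0 otherwise.
226 = 2 · 113 divides 226, and φ(226) = 112.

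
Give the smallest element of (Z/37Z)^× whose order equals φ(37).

2

φ(37) = 37 − 1 = 36 = 2^2 · 3^2.
g is a primitive root iff g^(36/q) ≢ 1 (mod 37) for each prime q ∈ {2, 3}.
g = 2: 2^18 ≡ 36; 2^12 ≡ 26 — none is 1, so 2 is a primitive root.
Hence the least primitive root of 37 is 2.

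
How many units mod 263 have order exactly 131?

φ(263) = 263 − 1 = 262 = 2 · 131.
(Z/263Z)^× is cyclic (|G| = 262); a cyclic group of order m has exactly φ(d) elements of each order d | m, and none otherwise.
131 | 262, and φ(131) = 131 − 1 = 130.

130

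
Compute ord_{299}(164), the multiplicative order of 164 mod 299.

44

The order of 164 must divide φ(299) = φ(13·23) = (13−1)·(23−1) = 12·22 = 264 = 2^3 · 3 · 11.
Divisors of 264: 1, 2, 3, 4, 6, 8, 11, 12, 22, 24, 33, 44, 66, 88, 132, 264.
Check 164^d mod 299 for each divisor in increasing order:
164^1 ≡ 164 (mod 299)
164^2 ≡ 285 (mod 299)
164^3 ≡ 96 (mod 299)
164^4 ≡ 196 (mod 299)
164^6 ≡ 246 (mod 299)
164^8 ≡ 144 (mod 299)
164^11 ≡ 70 (mod 299)
164^12 ≡ 118 (mod 299)
164^22 ≡ 116 (mod 299)
164^24 ≡ 170 (mod 299)
164^33 ≡ 47 (mod 299)
164^44 ≡ 1 (mod 299) ✓
Hence ord(164) = 44.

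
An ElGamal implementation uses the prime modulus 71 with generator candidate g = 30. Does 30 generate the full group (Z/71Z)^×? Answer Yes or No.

φ(71) = 71 − 1 = 70 = 2 · 5 · 7.
Test 30^(70/q) mod 71 for each prime factor q of 70:
30^35 ≡ 1 (mod 71)  [q = 2: ≡ 1 ✗]
30^14 ≡ 1 (mod 71)  [q = 5: ≡ 1 ✗]
30^10 ≡ 20 (mod 71)  [q = 7: ≢ 1 ✓]
Since 30^35 ≡ 1, the order of 30 divides 35 < 70, so 30 is not a primitive root.

No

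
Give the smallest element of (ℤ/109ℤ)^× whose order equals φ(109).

6

φ(109) = 109 − 1 = 108 = 2^2 · 3^3.
g is a primitive root iff g^(108/q) ≢ 1 (mod 109) for each prime q ∈ {2, 3}.
g = 2: 2^54 ≡ 108; 2^36 ≡ 1 — hits 1, so not a primitive root.
g = 3: 3^54 ≡ 1 — hits 1, so not a primitive root.
g = 4: 4^54 ≡ 1 — hits 1, so not a primitive root.
g = 5: 5^54 ≡ 1 — hits 1, so not a primitive root.
g = 6: 6^54 ≡ 108; 6^36 ≡ 63 — none is 1, so 6 is a primitive root.
The smallest primitive root modulo 109 is 6.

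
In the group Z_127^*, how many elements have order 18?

φ(127) = 127 − 1 = 126 = 2 · 3^2 · 7.
(Z/127Z)^× is cyclic (|G| = 126); a cyclic group of order m has exactly φ(d) elements of each order d | m, and none otherwise.
18 = 2 · 3^2 divides 126, and φ(18) = 6.

6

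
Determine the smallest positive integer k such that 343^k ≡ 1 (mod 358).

Since 343 ∈ (Z/358Z)^×, its order divides φ(358) = φ(2)·φ(179) = 1·178 = 178 = 2 · 89.
Divisors of 178: 1, 2, 89, 178.
Check 343^d mod 358 for each divisor in increasing order:
343^1 ≡ 343 (mod 358)
343^2 ≡ 225 (mod 358)
343^89 ≡ 357 (mod 358)
343^178 ≡ 1 (mod 358) ✓
So ord_358(343) = 178.

178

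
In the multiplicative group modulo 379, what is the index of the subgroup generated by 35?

1

The order of 35 must divide φ(379) = 379 − 1 = 378 = 2 · 3^3 · 7.
Divisors of 378: 1, 2, 3, 6, 7, 9, 14, 18, 21, 27, 42, 54, 63, 126, 189, 378.
Evaluate successive powers at the divisors of 378:
35^1 ≡ 35
35^2 ≡ 88
35^3 ≡ 48
35^6 ≡ 30
35^7 ≡ 292
35^9 ≡ 303
35^14 ≡ 368
35^18 ≡ 91
35^21 ≡ 199
35^27 ≡ 285
35^42 ≡ 185
35^54 ≡ 119
35^63 ≡ 52
35^126 ≡ 51
35^189 ≡ 378
35^378 ≡ 1
Thus |⟨35⟩| = ord(35) = 378.
Index = |(Z/379Z)^×| / |⟨35⟩| = 378 / 378 = 1.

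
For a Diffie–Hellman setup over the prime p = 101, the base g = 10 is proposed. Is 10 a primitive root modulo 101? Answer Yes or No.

φ(101) = 101 − 1 = 100 = 2^2 · 5^2.
An element g generates (Z/101Z)^× iff g^(100/q) ≢ 1 (mod 101) for each prime q ∈ {2, 5}.
10^50 ≡ 100 (mod 101)  [q = 2: ≢ 1 ✓]
10^20 ≡ 1 (mod 101)  [q = 5: ≡ 1 ✗]
The check at q = 5 fails, so 10 generates a proper subgroup.

No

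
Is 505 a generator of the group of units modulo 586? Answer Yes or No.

φ(586) = φ(2)·φ(293) = 1·292 = 292 = 2^2 · 73.
505 is a primitive root mod 586 iff 505^(φ(586)/q) ≢ 1 for every prime q | φ(586), i.e. q ∈ {2, 73}.
505^146 ≡ 1 (mod 586)  [q = 2: ≡ 1 ✗]
505^4 ≡ 333 (mod 586)  [q = 73: ≢ 1 ✓]
The check at q = 2 fails, so 505 generates a proper subgroup.

No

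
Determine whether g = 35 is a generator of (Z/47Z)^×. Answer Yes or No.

Yes

φ(47) = 47 − 1 = 46 = 2 · 23.
An element g generates (Z/47Z)^× iff g^(46/q) ≢ 1 (mod 47) for each prime q ∈ {2, 23}.
35^23 ≡ 46 (mod 47)  [q = 2: ≢ 1 ✓]
35^2 ≡ 3 (mod 47)  [q = 23: ≢ 1 ✓]
All checks pass, so 35 has order 46 and is a primitive root modulo 47.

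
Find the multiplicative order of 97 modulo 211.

70

Since 97 ∈ (Z/211Z)^×, its order divides φ(211) = 211 − 1 = 210 = 2 · 3 · 5 · 7.
Divisors of 210: 1, 2, 3, 5, 6, 7, 10, 14, 15, 21, 30, 35, 42, 70, 105, 210.
Test each divisor d:
97^1 ≡ 97 (mod 211)
97^2 ≡ 125 (mod 211)
97^3 ≡ 98 (mod 211)
97^5 ≡ 12 (mod 211)
97^6 ≡ 109 (mod 211)
97^7 ≡ 23 (mod 211)
97^10 ≡ 144 (mod 211)
97^14 ≡ 107 (mod 211)
97^15 ≡ 40 (mod 211)
97^21 ≡ 140 (mod 211)
97^30 ≡ 123 (mod 211)
97^35 ≡ 210 (mod 211)
97^42 ≡ 188 (mod 211)
97^70 ≡ 1 (mod 211) ✓
Hence ord(97) = 70.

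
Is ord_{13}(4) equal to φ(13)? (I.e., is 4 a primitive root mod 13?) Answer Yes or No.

No

φ(13) = 13 − 1 = 12 = 2^2 · 3.
It suffices to check that the order of 4 is not a proper divisor of 12: compute 4^(12/q) for q ∈ {2, 3}.
4^6 ≡ 1 (mod 13)  [q = 2: ≡ 1 ✗]
4^4 ≡ 9 (mod 13)  [q = 3: ≢ 1 ✓]
4^6 ≡ 1 shows ord(4) | 6, strictly less than φ(13); not a primitive root.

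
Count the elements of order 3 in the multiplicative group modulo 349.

2

φ(349) = 349 − 1 = 348 = 2^2 · 3 · 29.
Since (Z/349Z)^× is cyclic of order 348, the number of elements of order d is φ(d) when d | 348 and 0 otherwise.
3 | 348, and φ(3) = 3 − 1 = 2.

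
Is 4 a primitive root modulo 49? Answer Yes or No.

φ(49) = φ(7^2) = 7·(7−1) = 42 = 2 · 3 · 7.
It suffices to check that the order of 4 is not a proper divisor of 42: compute 4^(42/q) for q ∈ {2, 3, 7}.
4^21 ≡ 1 (mod 49)  [q = 2: ≡ 1 ✗]
4^14 ≡ 30 (mod 49)  [q = 3: ≢ 1 ✓]
4^6 ≡ 29 (mod 49)  [q = 7: ≢ 1 ✓]
4^21 ≡ 1 shows ord(4) | 21, strictly less than φ(49); not a primitive root.

No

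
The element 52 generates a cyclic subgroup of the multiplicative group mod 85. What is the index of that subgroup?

16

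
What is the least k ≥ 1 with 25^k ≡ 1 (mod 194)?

By Lagrange's theorem, ord_194(25) divides φ(194) = φ(2)·φ(97) = 1·96 = 96 = 2^5 · 3.
Divisors of 96: 1, 2, 3, 4, 6, 8, 12, 16, 24, 32, 48, 96.
Test each divisor d:
25^1 ≡ 25 (mod 194)
25^2 ≡ 43 (mod 194)
25^3 ≡ 105 (mod 194)
25^4 ≡ 103 (mod 194)
25^6 ≡ 161 (mod 194)
25^8 ≡ 133 (mod 194)
25^12 ≡ 119 (mod 194)
25^16 ≡ 35 (mod 194)
25^24 ≡ 193 (mod 194)
25^32 ≡ 61 (mod 194)
25^48 ≡ 1 (mod 194) ✓
Therefore the multiplicative order of 25 modulo 194 is 48.

48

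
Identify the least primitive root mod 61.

2

φ(61) = 61 − 1 = 60 = 2^2 · 3 · 5.
g is a primitive root iff g^(60/q) ≢ 1 (mod 61) for each prime q ∈ {2, 3, 5}.
g = 2: 2^30 ≡ 60; 2^20 ≡ 47; 2^12 ≡ 9 — none is 1, so 2 is a primitive root.
So 2 is the smallest generator of (Z/61Z)^×.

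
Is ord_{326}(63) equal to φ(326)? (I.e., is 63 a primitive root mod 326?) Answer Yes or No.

Yes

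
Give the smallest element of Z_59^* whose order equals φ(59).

2

φ(59) = 59 − 1 = 58 = 2 · 29.
g is a primitive root iff g^(58/q) ≢ 1 (mod 59) for each prime q ∈ {2, 29}.
g = 2: 2^29 ≡ 58; 2^2 ≡ 4 — none is 1, so 2 is a primitive root.
The smallest primitive root modulo 59 is 2.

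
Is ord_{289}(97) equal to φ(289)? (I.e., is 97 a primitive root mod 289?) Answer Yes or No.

Yes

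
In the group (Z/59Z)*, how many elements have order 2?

φ(59) = 59 − 1 = 58 = 2 · 29.
In a cyclic group of order 58, there are φ(d) elements of order d for each divisor d of 58, and zero for non-divisors.
2 | 58, and φ(2) = 2 − 1 = 1.

1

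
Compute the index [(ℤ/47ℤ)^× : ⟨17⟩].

2

By Lagrange's theorem, ord_47(17) divides φ(47) = 47 − 1 = 46 = 2 · 23.
Divisors of 46: 1, 2, 23, 46.
Evaluate successive powers at the divisors of 46:
17^1 ≡ 17
17^2 ≡ 7
17^23 ≡ 1
Thus |⟨17⟩| = ord(17) = 23.
The index is φ(47) / ord(17) = 46 / 23 = 2.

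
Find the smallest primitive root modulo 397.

φ(397) = 397 − 1 = 396 = 2^2 · 3^2 · 11.
g is a primitive root iff g^(396/q) ≢ 1 (mod 397) for each prime q ∈ {2, 3, 11}.
g = 2: 2^198 ≡ 396; 2^132 ≡ 1 — hits 1, so not a primitive root.
g = 3: 3^198 ≡ 1 — hits 1, so not a primitive root.
g = 4: 4^198 ≡ 1 — hits 1, so not a primitive root.
g = 5: 5^198 ≡ 396; 5^132 ≡ 362; 5^36 ≡ 290 — none is 1, so 5 is a primitive root.
Hence the least primitive root of 397 is 5.

5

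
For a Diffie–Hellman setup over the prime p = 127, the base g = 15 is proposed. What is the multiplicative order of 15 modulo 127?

63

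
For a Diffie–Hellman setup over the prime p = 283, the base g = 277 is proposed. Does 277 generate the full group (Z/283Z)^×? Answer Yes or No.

Yes

φ(283) = 283 − 1 = 282 = 2 · 3 · 47.
Test 277^(282/q) mod 283 for each prime factor q of 282:
277^141 ≡ 282 (mod 283)  [q = 2: ≢ 1 ✓]
277^94 ≡ 238 (mod 283)  [q = 3: ≢ 1 ✓]
277^6 ≡ 244 (mod 283)  [q = 47: ≢ 1 ✓]
None equal 1, so ord_283(277) = 282: 277 is a primitive root.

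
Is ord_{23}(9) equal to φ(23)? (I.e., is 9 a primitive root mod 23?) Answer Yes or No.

φ(23) = 23 − 1 = 22 = 2 · 11.
9 is a primitive root mod 23 iff 9^(φ(23)/q) ≢ 1 for every prime q | φ(23), i.e. q ∈ {2, 11}.
9^11 ≡ 1 (mod 23)  [q = 2: ≡ 1 ✗]
9^2 ≡ 12 (mod 23)  [q = 11: ≢ 1 ✓]
The check at q = 2 fails, so 9 generates a proper subgroup.

No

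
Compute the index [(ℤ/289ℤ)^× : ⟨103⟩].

16

The order of 103 must divide φ(289) = φ(17^2) = 17·(17−1) = 272 = 2^4 · 17.
Divisors of 272: 1, 2, 4, 8, 16, 17, 34, 68, 136, 272.
Check 103^d mod 289 for each divisor in increasing order:
103^1 ≡ 103 (mod 289)
103^2 ≡ 205 (mod 289)
103^4 ≡ 120 (mod 289)
103^8 ≡ 239 (mod 289)
103^16 ≡ 188 (mod 289)
103^17 ≡ 1 (mod 289) ✓
So ord_289(103) = 17, hence |⟨103⟩| = 17.
[(Z/289Z)^× : ⟨103⟩] = 272/17 = 16.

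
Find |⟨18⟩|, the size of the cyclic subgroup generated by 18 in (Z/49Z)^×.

3

By Lagrange's theorem, ord_49(18) divides φ(49) = φ(7^2) = 7·(7−1) = 42 = 2 · 3 · 7.
Divisors of 42: 1, 2, 3, 6, 7, 14, 21, 42.
Evaluate successive powers at the divisors of 42:
18^1 ≡ 18 (mod 49)
18^2 ≡ 30 (mod 49)
18^3 ≡ 1 (mod 49) ✓
Hence ord(18) = 3.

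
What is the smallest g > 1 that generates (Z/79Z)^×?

3

φ(79) = 79 − 1 = 78 = 2 · 3 · 13.
Test candidates g = 2, 3, … against the prime factors q ∈ {2, 3, 13} of φ(79): g is a generator iff g^(78/q) ≢ 1 for every such q.
g = 2: 2^39 ≡ 1 — hits 1, so not a primitive root.
g = 3: 3^39 ≡ 78; 3^26 ≡ 23; 3^6 ≡ 18 — none is 1, so 3 is a primitive root.
So 3 is the smallest generator of (Z/79Z)^×.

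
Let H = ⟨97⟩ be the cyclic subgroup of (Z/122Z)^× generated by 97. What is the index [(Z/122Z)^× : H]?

By Lagrange's theorem, ord_122(97) divides φ(122) = φ(2)·φ(61) = 1·60 = 60 = 2^2 · 3 · 5.
Divisors of 60: 1, 2, 3, 4, 5, 6, 10, 12, 15, 20, 30, 60.
Test each divisor d:
97^1 ≡ 97 (mod 122)
97^2 ≡ 15 (mod 122)
97^3 ≡ 113 (mod 122)
97^4 ≡ 103 (mod 122)
97^5 ≡ 109 (mod 122)
97^6 ≡ 81 (mod 122)
97^10 ≡ 47 (mod 122)
97^12 ≡ 95 (mod 122)
97^15 ≡ 121 (mod 122)
97^20 ≡ 13 (mod 122)
97^30 ≡ 1 (mod 122) ✓
So ord_122(97) = 30, hence |⟨97⟩| = 30.
The index is φ(122) / ord(97) = 60 / 30 = 2.

2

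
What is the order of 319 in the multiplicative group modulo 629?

The order of 319 must divide φ(629) = φ(17·37) = (17−1)·(37−1) = 16·36 = 576 = 2^6 · 3^2.
Divisors of 576: 1, 2, 3, 4, 6, 8, 9, 12, 16, 18, 24, 32, 36, 48, 64, 72, 96, 144, 192, 288, 576.
Check 319^d mod 629 for each divisor in increasing order:
319^1 ≡ 319 (mod 629)
319^2 ≡ 492 (mod 629)
319^3 ≡ 327 (mod 629)
319^4 ≡ 528 (mod 629)
319^6 ≡ 628 (mod 629)
319^8 ≡ 137 (mod 629)
319^9 ≡ 302 (mod 629)
319^12 ≡ 1 (mod 629) ✓
Hence ord(319) = 12.

12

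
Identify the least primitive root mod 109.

6

φ(109) = 109 − 1 = 108 = 2^2 · 3^3.
g is a primitive root iff g^(108/q) ≢ 1 (mod 109) for each prime q ∈ {2, 3}.
g = 2: 2^54 ≡ 108; 2^36 ≡ 1 — hits 1, so not a primitive root.
g = 3: 3^54 ≡ 1 — hits 1, so not a primitive root.
g = 4: 4^54 ≡ 1 — hits 1, so not a primitive root.
g = 5: 5^54 ≡ 1 — hits 1, so not a primitive root.
g = 6: 6^54 ≡ 108; 6^36 ≡ 63 — none is 1, so 6 is a primitive root.
The smallest primitive root modulo 109 is 6.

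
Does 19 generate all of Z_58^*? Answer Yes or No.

Yes

φ(58) = φ(2)·φ(29) = 1·28 = 28 = 2^2 · 7.
19 is a primitive root mod 58 iff 19^(φ(58)/q) ≢ 1 for every prime q | φ(58), i.e. q ∈ {2, 7}.
19^14 ≡ 57 (mod 58)  [q = 2: ≢ 1 ✓]
19^4 ≡ 53 (mod 58)  [q = 7: ≢ 1 ✓]
Every test exponent gives a nontrivial residue, hence 19 generates the full group.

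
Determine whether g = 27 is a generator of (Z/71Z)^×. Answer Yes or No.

φ(71) = 71 − 1 = 70 = 2 · 5 · 7.
Test 27^(70/q) mod 71 for each prime factor q of 70:
27^35 ≡ 1 (mod 71)  [q = 2: ≡ 1 ✗]
27^14 ≡ 57 (mod 71)  [q = 5: ≢ 1 ✓]
27^10 ≡ 45 (mod 71)  [q = 7: ≢ 1 ✓]
27^35 ≡ 1 shows ord(27) | 35, strictly less than φ(71); not a primitive root.

No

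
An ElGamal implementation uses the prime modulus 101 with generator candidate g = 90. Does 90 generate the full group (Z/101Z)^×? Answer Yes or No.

φ(101) = 101 − 1 = 100 = 2^2 · 5^2.
It suffices to check that the order of 90 is not a proper divisor of 100: compute 90^(100/q) for q ∈ {2, 5}.
90^50 ≡ 100 (mod 101)  [q = 2: ≢ 1 ✓]
90^20 ≡ 87 (mod 101)  [q = 5: ≢ 1 ✓]
All checks pass, so 90 has order 100 and is a primitive root modulo 101.

Yes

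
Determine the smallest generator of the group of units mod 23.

5

φ(23) = 23 − 1 = 22 = 2 · 11.
Test candidates g = 2, 3, … against the prime factors q ∈ {2, 11} of φ(23): g is a generator iff g^(22/q) ≢ 1 for every such q.
g = 2: 2^11 ≡ 1 — hits 1, so not a primitive root.
g = 3: 3^11 ≡ 1 — hits 1, so not a primitive root.
g = 4: 4^11 ≡ 1 — hits 1, so not a primitive root.
g = 5: 5^11 ≡ 22; 5^2 ≡ 2 — none is 1, so 5 is a primitive root.
Hence the least primitive root of 23 is 5.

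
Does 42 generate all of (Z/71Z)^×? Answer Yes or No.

Yes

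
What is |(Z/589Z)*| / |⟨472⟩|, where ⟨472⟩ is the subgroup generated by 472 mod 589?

12

By Lagrange's theorem, ord_589(472) divides φ(589) = φ(19·31) = (19−1)·(31−1) = 18·30 = 540 = 2^2 · 3^3 · 5.
Divisors of 540: 1, 2, 3, 4, 5, 6, 9, 10, 12, 15, 18, 20, 27, 30, 36, 45, 54, 60, 90, 108, 135, 180, 270, 540.
Evaluate successive powers at the divisors of 540:
472^1 ≡ 472 (mod 589)
472^2 ≡ 142 (mod 589)
472^3 ≡ 467 (mod 589)
472^4 ≡ 138 (mod 589)
472^5 ≡ 346 (mod 589)
472^6 ≡ 159 (mod 589)
472^9 ≡ 39 (mod 589)
472^10 ≡ 149 (mod 589)
472^12 ≡ 543 (mod 589)
472^15 ≡ 311 (mod 589)
472^18 ≡ 343 (mod 589)
472^20 ≡ 408 (mod 589)
472^27 ≡ 419 (mod 589)
472^30 ≡ 125 (mod 589)
472^36 ≡ 438 (mod 589)
472^45 ≡ 1 (mod 589) ✓
So ord_589(472) = 45, hence |⟨472⟩| = 45.
Index = |(Z/589Z)^×| / |⟨472⟩| = 540 / 45 = 12.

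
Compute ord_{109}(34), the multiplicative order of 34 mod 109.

18

By Lagrange's theorem, ord_109(34) divides φ(109) = 109 − 1 = 108 = 2^2 · 3^3.
Divisors of 108: 1, 2, 3, 4, 6, 9, 12, 18, 27, 36, 54, 108.
Test each divisor d:
34^1 ≡ 34
34^2 ≡ 66
34^3 ≡ 64
34^4 ≡ 105
34^6 ≡ 63
34^9 ≡ 108
34^12 ≡ 45
34^18 ≡ 1
So ord_109(34) = 18.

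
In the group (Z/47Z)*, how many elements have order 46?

22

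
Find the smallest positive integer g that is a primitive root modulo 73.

φ(73) = 73 − 1 = 72 = 2^3 · 3^2.
Test candidates g = 2, 3, … against the prime factors q ∈ {2, 3} of φ(73): g is a generator iff g^(72/q) ≢ 1 for every such q.
g = 2: 2^36 ≡ 1 — hits 1, so not a primitive root.
g = 3: 3^36 ≡ 1 — hits 1, so not a primitive root.
g = 4: 4^36 ≡ 1 — hits 1, so not a primitive root.
g = 5: 5^36 ≡ 72; 5^24 ≡ 8 — none is 1, so 5 is a primitive root.
So 5 is the smallest generator of (Z/73Z)^×.

5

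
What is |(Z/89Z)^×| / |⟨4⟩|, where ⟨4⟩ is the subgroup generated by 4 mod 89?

8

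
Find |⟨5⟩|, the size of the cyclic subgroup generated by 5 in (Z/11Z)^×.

ord(5) | φ(11) = 11 − 1 = 10 = 2 · 5.
Divisors of 10: 1, 2, 5, 10.
Compute 5^d (mod 11) for the divisors d until we hit 1:
5^1 ≡ 5 (mod 11)
5^2 ≡ 3 (mod 11)
5^5 ≡ 1 (mod 11) ✓
So ord_11(5) = 5.

5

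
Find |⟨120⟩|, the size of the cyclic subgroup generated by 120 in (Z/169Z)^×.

ord(120) | φ(169) = φ(13^2) = 13·(13−1) = 156 = 2^2 · 3 · 13.
Divisors of 156: 1, 2, 3, 4, 6, 12, 13, 26, 39, 52, 78, 156.
Check 120^d mod 169 for each divisor in increasing order:
120^1 ≡ 120 (mod 169)
120^2 ≡ 35 (mod 169)
120^3 ≡ 144 (mod 169)
120^4 ≡ 42 (mod 169)
120^6 ≡ 118 (mod 169)
120^12 ≡ 66 (mod 169)
120^13 ≡ 146 (mod 169)
120^26 ≡ 22 (mod 169)
120^39 ≡ 1 (mod 169) ✓
The smallest such exponent is 39, so the order of 120 is 39.

39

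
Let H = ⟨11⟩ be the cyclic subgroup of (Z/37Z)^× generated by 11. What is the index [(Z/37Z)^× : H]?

6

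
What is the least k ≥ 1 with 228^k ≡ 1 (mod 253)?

110

The order of 228 must divide φ(253) = φ(11·23) = (11−1)·(23−1) = 10·22 = 220 = 2^2 · 5 · 11.
Divisors of 220: 1, 2, 4, 5, 10, 11, 20, 22, 44, 55, 110, 220.
Evaluate successive powers at the divisors of 220:
228^1 ≡ 228 (mod 253)
228^2 ≡ 119 (mod 253)
228^4 ≡ 246 (mod 253)
228^5 ≡ 175 (mod 253)
228^10 ≡ 12 (mod 253)
228^11 ≡ 206 (mod 253)
228^20 ≡ 144 (mod 253)
228^22 ≡ 185 (mod 253)
228^44 ≡ 70 (mod 253)
228^55 ≡ 252 (mod 253)
228^110 ≡ 1 (mod 253) ✓
The smallest such exponent is 110, so the order of 228 is 110.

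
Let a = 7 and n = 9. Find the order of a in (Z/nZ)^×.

The order of 7 must divide φ(9) = φ(3^2) = 3·(3−1) = 6 = 2 · 3.
Divisors of 6: 1, 2, 3, 6.
Evaluate successive powers at the divisors of 6:
7^1 ≡ 7 (mod 9)
7^2 ≡ 4 (mod 9)
7^3 ≡ 1 (mod 9) ✓
So ord_9(7) = 3.

3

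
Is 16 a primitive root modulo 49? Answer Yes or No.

No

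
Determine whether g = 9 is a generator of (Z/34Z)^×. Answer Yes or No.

No

φ(34) = φ(2)·φ(17) = 1·16 = 16 = 2^4.
An element g generates (Z/34Z)^× iff g^(16/q) ≢ 1 (mod 34) for each prime q ∈ {2}.
9^8 ≡ 1 (mod 34)  [q = 2: ≡ 1 ✗]
Since 9^8 ≡ 1, the order of 9 divides 8 < 16, so 9 is not a primitive root.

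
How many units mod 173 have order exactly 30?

φ(173) = 173 − 1 = 172 = 2^2 · 43.
In a cyclic group of order 172, there are φ(d) elements of order d for each divisor d of 172, and zero for non-divisors.
30 does not divide 172, so no element of (Z/173Z)^× has order 30.

0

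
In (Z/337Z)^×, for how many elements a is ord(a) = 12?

4

φ(337) = 337 − 1 = 336 = 2^4 · 3 · 7.
(Z/337Z)^× is cyclic (|G| = 336); a cyclic group of order m has exactly φ(d) elements of each order d | m, and none otherwise.
12 = 2^2 · 3 divides 336, and φ(12) = 4.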